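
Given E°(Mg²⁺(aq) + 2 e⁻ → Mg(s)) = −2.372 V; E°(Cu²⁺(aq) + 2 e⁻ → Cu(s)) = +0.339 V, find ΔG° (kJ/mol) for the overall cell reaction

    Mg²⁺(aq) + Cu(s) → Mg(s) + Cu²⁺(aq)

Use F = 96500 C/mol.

In the reaction as written Mg²⁺(aq) is reduced, so the Mg²⁺/Mg couple is the cathode and Cu²⁺/Cu is the anode.
E°cell = −2.372 − (+0.339) = −2.711 V; balancing electrons gives n = 2.
ΔG° = −nFE°cell = −(2)(96500)(−2.711) J/mol = +523 kJ/mol.

+523 kJ/mol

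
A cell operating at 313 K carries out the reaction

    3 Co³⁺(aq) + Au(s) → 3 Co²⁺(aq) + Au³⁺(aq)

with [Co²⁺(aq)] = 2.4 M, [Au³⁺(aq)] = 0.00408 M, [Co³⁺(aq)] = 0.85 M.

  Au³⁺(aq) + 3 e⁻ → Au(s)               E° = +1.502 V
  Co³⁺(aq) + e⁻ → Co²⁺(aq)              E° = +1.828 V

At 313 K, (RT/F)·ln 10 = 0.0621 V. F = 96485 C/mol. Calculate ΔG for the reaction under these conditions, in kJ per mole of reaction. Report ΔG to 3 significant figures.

−101 kJ/mol

With Co³⁺/Co²⁺ reduced at the cathode, E°cell = +1.828 − (+1.502) = +0.326 V and n = 3.
Q = ([Co²⁺(aq)]^3·[Au³⁺(aq)]) / [Co³⁺(aq)]^3 = 0.0918, so log Q = −1.037 and E = +0.326 − (0.0621/3)(−1.037) = +0.3475 V.
ΔG = −nFE = −(3)(96485)(+0.3475) J/mol = −101 kJ/mol.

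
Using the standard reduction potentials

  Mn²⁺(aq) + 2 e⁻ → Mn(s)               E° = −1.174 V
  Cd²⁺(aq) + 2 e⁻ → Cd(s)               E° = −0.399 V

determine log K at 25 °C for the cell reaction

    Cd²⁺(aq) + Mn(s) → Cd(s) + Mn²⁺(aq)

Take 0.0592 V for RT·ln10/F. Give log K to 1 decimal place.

The Cd²⁺/Cd couple is reduced (cathode); E°cell = −0.399 − (−1.174) = +0.775 V with n = 2.
At equilibrium E = 0, so log K = nE°cell / 0.0592 = (2)(+0.775) / 0.0592 = 26.2.

log K = 26.2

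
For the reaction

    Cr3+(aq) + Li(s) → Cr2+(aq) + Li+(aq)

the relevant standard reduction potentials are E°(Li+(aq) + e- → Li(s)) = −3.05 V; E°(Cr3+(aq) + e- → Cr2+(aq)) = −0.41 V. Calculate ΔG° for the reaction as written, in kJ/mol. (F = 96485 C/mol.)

In the reaction as written Cr3+(aq) is reduced, so the Cr³⁺/Cr²⁺ couple is the cathode and Li⁺/Li is the anode.
E°cell = −0.41 − (−3.05) = +2.64 V; balancing electrons gives n = 1.
ΔG° = −nFE°cell = −(1)(96485)(+2.64) J/mol = −255 kJ/mol.

−255 kJ/mol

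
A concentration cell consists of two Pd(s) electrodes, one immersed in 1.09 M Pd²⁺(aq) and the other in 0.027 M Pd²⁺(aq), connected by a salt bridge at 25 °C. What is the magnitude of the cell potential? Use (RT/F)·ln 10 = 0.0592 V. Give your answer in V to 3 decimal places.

0.048 V

For a concentration cell E°cell = 0, since both electrodes use the same couple.
The compartment with the higher Pd²⁺(aq) concentration (1.09 M) acts as the cathode; ions are reduced there and produced at the dilute (0.027 M) anode.
With n = 2, Ecell = −(0.0592/2)·log([dilute]/[conc]) = −(0.0592/2)·log(0.027/1.09) = +0.048 V.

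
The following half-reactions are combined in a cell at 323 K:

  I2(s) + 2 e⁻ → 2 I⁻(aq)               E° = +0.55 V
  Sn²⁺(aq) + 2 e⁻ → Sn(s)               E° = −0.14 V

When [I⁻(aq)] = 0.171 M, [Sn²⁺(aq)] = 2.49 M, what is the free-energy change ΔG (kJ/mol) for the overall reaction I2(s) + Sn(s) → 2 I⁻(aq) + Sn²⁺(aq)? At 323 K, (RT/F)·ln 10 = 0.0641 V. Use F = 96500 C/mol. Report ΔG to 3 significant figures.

−140 kJ/mol

With I₂/I⁻ reduced at the cathode, E°cell = +0.55 − (−0.14) = +0.69 V and n = 2.
Q = [I⁻(aq)]^2·[Sn²⁺(aq)] = 0.0728, so log Q = −1.138 and E = +0.69 − (0.0641/2)(−1.138) = +0.7265 V.
ΔG = −nFE = −(2)(96500)(+0.7265) J/mol = −140 kJ/mol.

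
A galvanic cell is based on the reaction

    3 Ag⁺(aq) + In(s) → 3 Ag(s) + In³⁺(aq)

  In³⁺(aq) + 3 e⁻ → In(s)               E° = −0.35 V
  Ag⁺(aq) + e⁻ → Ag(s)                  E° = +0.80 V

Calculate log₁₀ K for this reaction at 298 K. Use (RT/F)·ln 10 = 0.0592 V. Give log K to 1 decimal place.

The Ag⁺/Ag couple is reduced (cathode); E°cell = +0.80 − (−0.35) = +1.15 V with n = 3.
At equilibrium E = 0, so log K = nE°cell / 0.0592 = (3)(+1.15) / 0.0592 = 58.3.

log K = 58.3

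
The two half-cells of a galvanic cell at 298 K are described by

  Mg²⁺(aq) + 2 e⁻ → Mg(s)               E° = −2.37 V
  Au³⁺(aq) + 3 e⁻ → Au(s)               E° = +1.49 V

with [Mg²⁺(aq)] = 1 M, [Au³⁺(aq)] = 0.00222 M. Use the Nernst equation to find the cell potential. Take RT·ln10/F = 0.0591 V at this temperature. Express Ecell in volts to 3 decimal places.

Au³⁺/Au is reduced (cathode, E° = +1.49 V) and Mg²⁺/Mg is oxidized (anode).
The standard potential is +1.49 − (−2.37) = +3.86 V and the balanced reaction transfers n = 6 electrons.
For the overall reaction 2 Au³⁺(aq) + 3 Mg(s) → 2 Au(s) + 3 Mg²⁺(aq), Q = [Mg²⁺(aq)]^3 / [Au³⁺(aq)]^2 = 2.03×10^5, giving log Q = 5.307.
Applying E = E° − (RT ln10/nF)·log Q gives +3.86 − (0.0591/6)(5.307) = +3.808 V.

+3.808 V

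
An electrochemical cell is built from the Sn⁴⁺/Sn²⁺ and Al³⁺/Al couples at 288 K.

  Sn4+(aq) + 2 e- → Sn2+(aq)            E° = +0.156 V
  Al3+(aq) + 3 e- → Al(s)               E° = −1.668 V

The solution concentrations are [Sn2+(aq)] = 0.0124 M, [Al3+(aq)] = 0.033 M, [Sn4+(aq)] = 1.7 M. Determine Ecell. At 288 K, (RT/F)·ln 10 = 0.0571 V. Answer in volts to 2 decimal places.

Since E°(Sn⁴⁺/Sn²⁺) > E°(Al³⁺/Al), Sn⁴⁺/Sn²⁺ serves as the cathode.
E°cell = +0.156 − (−1.668) = +1.824 V, with n = 6 electrons transferred.
For the overall reaction 3 Sn4+(aq) + 2 Al(s) → 3 Sn2+(aq) + 2 Al3+(aq), Q = ([Sn2+(aq)]^3·[Al3+(aq)]^2) / [Sn4+(aq)]^3 = 4.23×10^−10, giving log Q = −9.374.
E = E° − (0.0571/n)·log Q = +1.824 − (0.0571/6)(−9.374) = +1.91 V.

+1.91 V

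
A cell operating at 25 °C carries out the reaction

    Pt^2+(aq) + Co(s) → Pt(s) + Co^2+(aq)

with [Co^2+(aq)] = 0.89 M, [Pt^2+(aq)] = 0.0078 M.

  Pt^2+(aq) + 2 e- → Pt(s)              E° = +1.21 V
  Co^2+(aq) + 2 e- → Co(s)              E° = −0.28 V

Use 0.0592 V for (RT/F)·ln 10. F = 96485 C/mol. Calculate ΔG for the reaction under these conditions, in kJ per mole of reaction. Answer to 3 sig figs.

E°cell = +1.21 − (−0.28) = +1.49 V; the balanced reaction transfers n = 2 electrons.
Q = [Co^2+(aq)] / [Pt^2+(aq)] = 114, so log Q = 2.057 and E = +1.49 − (0.0592/2)(2.057) = +1.4291 V.
Then ΔG = −nFE = −2 × 96485 × +1.4291 J/mol = −276 kJ/mol.

−276 kJ/mol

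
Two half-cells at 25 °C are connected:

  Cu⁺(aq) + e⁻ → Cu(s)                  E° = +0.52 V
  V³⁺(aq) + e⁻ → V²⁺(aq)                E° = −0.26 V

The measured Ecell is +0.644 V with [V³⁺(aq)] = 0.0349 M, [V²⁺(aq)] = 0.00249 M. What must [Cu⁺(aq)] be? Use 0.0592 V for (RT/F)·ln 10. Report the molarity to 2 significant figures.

Cu⁺/Cu is the cathode (higher E°); E°cell = +0.52 − (−0.26) = +0.78 V with n = 1.
Rearranging E = E° − (0.0592/n)·log Q gives log Q = 1(+0.78 − (+0.644))/0.0592 = 2.297.
For Cu⁺(aq) + V²⁺(aq) → Cu(s) + V³⁺(aq), the reaction quotient is Q = [V³⁺(aq)] / ([Cu⁺(aq)]·[V²⁺(aq)]).
Isolating [Cu⁺(aq)] in Q = 10^{2.297} yields log [Cu⁺(aq)] = −1.150, i.e. 0.071 M.

0.071 M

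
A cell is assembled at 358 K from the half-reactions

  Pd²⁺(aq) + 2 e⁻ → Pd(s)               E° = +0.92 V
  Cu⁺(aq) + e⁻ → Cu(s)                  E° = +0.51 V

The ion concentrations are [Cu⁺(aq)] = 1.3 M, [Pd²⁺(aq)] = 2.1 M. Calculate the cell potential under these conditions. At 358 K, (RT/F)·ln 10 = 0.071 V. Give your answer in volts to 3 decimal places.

Pd²⁺/Pd is reduced (cathode, E° = +0.92 V) and Cu⁺/Cu is oxidized (anode).
The standard potential is +0.92 − (+0.51) = +0.41 V and the balanced reaction transfers n = 2 electrons.
Balancing gives Pd²⁺(aq) + 2 Cu(s) → Pd(s) + 2 Cu⁺(aq); hence Q = [Cu⁺(aq)]^2 / [Pd²⁺(aq)] = 0.805 (log Q = −0.094).
E = E° − (0.071/n)·log Q = +0.41 − (0.071/2)(−0.094) = +0.413 V.

+0.413 V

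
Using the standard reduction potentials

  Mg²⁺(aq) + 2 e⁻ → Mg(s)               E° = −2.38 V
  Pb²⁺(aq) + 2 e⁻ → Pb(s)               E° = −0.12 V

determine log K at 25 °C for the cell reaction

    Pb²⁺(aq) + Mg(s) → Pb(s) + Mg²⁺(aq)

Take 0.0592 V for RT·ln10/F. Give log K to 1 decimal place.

log K = 76.4

The Pb²⁺/Pb couple is reduced (cathode); E°cell = −0.12 − (−2.38) = +2.26 V with n = 2.
At equilibrium E = 0, so log K = nE°cell / 0.0592 = (2)(+2.26) / 0.0592 = 76.4.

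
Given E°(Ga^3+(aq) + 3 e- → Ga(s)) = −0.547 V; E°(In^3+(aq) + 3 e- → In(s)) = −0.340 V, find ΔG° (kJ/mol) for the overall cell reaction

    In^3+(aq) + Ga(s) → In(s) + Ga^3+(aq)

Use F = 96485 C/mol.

In the reaction as written In^3+(aq) is reduced, so the In³⁺/In couple is the cathode and Ga³⁺/Ga is the anode.
E°cell = −0.340 − (−0.547) = +0.207 V; balancing electrons gives n = 3.
ΔG° = −nFE°cell = −(3)(96485)(+0.207) J/mol = −59.9 kJ/mol.

−59.9 kJ/mol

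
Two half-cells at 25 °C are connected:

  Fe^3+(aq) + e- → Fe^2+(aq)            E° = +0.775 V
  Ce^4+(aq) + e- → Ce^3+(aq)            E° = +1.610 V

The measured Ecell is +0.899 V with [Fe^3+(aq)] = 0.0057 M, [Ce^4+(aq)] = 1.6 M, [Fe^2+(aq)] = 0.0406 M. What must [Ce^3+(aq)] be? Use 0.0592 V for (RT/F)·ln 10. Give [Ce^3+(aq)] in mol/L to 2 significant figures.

0.95 M

The Ce⁴⁺/Ce³⁺ couple has the larger reduction potential, so it is the cathode: E°cell = +1.610 − (+0.775) = +0.835 V and n = 1.
Rearranging E = E° − (0.0592/n)·log Q gives log Q = 1(+0.835 − (+0.899))/0.0592 = −1.081.
Balancing electrons gives Ce^4+(aq) + Fe^2+(aq) → Ce^3+(aq) + Fe^3+(aq); thus Q = ([Ce^3+(aq)]·[Fe^3+(aq)]) / ([Ce^4+(aq)]·[Fe^2+(aq)]).
Solving for the unknown gives log [Ce^3+(aq)] = −0.024, so [Ce^3+(aq)] ≈ 0.95 M.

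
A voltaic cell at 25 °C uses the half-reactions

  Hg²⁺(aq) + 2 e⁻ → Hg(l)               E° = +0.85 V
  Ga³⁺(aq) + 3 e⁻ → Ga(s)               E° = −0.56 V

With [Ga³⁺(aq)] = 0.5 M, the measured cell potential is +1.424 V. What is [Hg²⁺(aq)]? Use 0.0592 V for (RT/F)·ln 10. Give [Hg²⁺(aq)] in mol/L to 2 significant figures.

With Hg²⁺/Hg at the cathode and Ga³⁺/Ga at the anode, E°cell = +0.85 − (−0.56) = +1.41 V (n = 6).
From the Nernst equation, log Q = n(E° − E)/0.0592 = 6·(+1.41 − (+1.424))/0.0592 = −1.419.
The balanced reaction is 3 Hg²⁺(aq) + 2 Ga(s) → 3 Hg(l) + 2 Ga³⁺(aq), so Q = [Ga³⁺(aq)]^2 / [Hg²⁺(aq)]^3.
Solving for the unknown gives log [Hg²⁺(aq)] = 0.272, so [Hg²⁺(aq)] ≈ 1.9 M.

1.9 M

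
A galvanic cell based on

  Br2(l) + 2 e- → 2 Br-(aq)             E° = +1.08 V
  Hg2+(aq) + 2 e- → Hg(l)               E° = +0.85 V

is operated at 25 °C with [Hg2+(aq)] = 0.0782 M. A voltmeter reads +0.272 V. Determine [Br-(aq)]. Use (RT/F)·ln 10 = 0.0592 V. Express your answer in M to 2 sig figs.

With Br₂/Br⁻ at the cathode and Hg²⁺/Hg at the anode, E°cell = +1.08 − (+0.85) = +0.23 V (n = 2).
From the Nernst equation, log Q = n(E° − E)/0.0592 = 2·(+0.23 − (+0.272))/0.0592 = −1.419.
For Br2(l) + Hg(l) → 2 Br-(aq) + Hg2+(aq), the reaction quotient is Q = [Br-(aq)]^2·[Hg2+(aq)].
Isolating [Br-(aq)] in Q = 10^{−1.419} yields log [Br-(aq)] = −0.156, i.e. 0.70 M.

0.70 M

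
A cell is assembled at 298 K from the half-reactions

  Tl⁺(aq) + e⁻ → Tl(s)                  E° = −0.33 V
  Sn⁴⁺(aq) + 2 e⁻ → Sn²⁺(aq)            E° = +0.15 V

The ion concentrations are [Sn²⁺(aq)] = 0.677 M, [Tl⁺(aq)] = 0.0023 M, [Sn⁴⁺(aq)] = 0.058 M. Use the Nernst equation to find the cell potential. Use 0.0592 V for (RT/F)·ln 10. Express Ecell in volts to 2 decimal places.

The Sn⁴⁺/Sn²⁺ couple has the more positive E°, so it is the cathode; Tl⁺/Tl is the anode.
The standard potential is +0.15 − (−0.33) = +0.48 V and the balanced reaction transfers n = 2 electrons.
The balanced reaction is Sn⁴⁺(aq) + 2 Tl(s) → Sn²⁺(aq) + 2 Tl⁺(aq), so Q = ([Sn²⁺(aq)]·[Tl⁺(aq)]^2) / [Sn⁴⁺(aq)] = 6.17×10^−5 and log Q = −4.209.
By the Nernst equation, E = +0.48 − (0.0592/2)·(−4.209) = +0.60 V.

+0.60 V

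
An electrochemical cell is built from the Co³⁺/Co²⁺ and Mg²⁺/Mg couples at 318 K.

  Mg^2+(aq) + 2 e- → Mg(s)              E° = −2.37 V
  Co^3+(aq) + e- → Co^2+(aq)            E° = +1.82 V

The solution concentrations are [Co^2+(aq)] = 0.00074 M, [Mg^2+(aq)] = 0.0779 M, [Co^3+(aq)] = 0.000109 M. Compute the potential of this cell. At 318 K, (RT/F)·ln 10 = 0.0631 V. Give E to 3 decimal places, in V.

+4.172 V

Since E°(Co³⁺/Co²⁺) > E°(Mg²⁺/Mg), Co³⁺/Co²⁺ serves as the cathode.
E°cell = +1.82 − (−2.37) = +4.19 V, with n = 2 electrons transferred.
Balancing gives 2 Co^3+(aq) + Mg(s) → 2 Co^2+(aq) + Mg^2+(aq); hence Q = ([Co^2+(aq)]^2·[Mg^2+(aq)]) / [Co^3+(aq)]^2 = 3.59 (log Q = 0.555).
Applying E = E° − (RT ln10/nF)·log Q gives +4.19 − (0.0631/2)(0.555) = +4.172 V.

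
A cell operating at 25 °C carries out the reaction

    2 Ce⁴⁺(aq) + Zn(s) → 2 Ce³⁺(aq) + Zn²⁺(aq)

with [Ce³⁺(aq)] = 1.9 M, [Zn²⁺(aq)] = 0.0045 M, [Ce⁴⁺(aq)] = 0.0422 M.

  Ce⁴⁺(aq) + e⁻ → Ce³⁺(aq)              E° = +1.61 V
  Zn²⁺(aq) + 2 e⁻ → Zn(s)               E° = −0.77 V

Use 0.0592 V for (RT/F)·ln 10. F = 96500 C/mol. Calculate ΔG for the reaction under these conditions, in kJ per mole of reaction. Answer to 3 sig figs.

−454 kJ/mol

E°cell = +1.61 − (−0.77) = +2.38 V; the balanced reaction transfers n = 2 electrons.
Q = ([Ce³⁺(aq)]^2·[Zn²⁺(aq)]) / [Ce⁴⁺(aq)]^2 = 9.12, so log Q = 0.960 and E = +2.38 − (0.0592/2)(0.960) = +2.3516 V.
ΔG = −nFE = −(2)(96500)(+2.3516) J/mol = −454 kJ/mol.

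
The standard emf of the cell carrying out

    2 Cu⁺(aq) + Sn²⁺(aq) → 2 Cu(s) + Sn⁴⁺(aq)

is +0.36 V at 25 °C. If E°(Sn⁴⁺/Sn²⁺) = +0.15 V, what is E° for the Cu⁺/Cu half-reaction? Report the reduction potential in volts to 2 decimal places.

In the reaction as written the Cu⁺/Cu couple is reduced (cathode) and Sn⁴⁺/Sn²⁺ is oxidized (anode), so E°cell = E°(Cu⁺/Cu) − E°(Sn⁴⁺/Sn²⁺).
E°(Cu⁺/Cu) = E°cell + E°(anode) = +0.36 + (+0.15) = +0.51 V.

+0.51 V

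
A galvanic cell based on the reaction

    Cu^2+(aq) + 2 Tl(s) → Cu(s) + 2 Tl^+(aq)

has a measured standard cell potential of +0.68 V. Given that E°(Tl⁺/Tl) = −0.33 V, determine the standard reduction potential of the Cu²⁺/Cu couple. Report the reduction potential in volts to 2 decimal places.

+0.35 V

In the reaction as written the Cu²⁺/Cu couple is reduced (cathode) and Tl⁺/Tl is oxidized (anode), so E°cell = E°(Cu²⁺/Cu) − E°(Tl⁺/Tl).
E°(Cu²⁺/Cu) = E°cell + E°(anode) = +0.68 + (−0.33) = +0.35 V.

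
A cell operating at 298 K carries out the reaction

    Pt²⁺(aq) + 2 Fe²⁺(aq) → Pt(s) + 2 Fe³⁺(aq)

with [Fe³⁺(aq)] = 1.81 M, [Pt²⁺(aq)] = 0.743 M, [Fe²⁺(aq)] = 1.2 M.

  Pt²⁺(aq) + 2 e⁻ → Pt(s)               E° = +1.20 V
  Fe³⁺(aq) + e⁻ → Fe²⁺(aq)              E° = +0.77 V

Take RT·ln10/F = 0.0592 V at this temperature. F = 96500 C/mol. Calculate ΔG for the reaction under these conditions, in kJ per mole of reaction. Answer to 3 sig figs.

−80.2 kJ/mol

With Pt²⁺/Pt reduced at the cathode, E°cell = +1.20 − (+0.77) = +0.43 V and n = 2.
Here Q = [Fe³⁺(aq)]^2 / ([Pt²⁺(aq)]·[Fe²⁺(aq)]^2) = 3.06 (log Q = 0.486), giving E = +0.43 − (0.0592/2)·(0.486) = +0.4156 V.
Then ΔG = −nFE = −2 × 96500 × +0.4156 J/mol = −80.2 kJ/mol.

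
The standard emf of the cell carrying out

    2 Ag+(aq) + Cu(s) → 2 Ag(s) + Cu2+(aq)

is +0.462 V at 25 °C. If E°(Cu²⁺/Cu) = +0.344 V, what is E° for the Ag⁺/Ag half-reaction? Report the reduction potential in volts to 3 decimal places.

+0.806 V

In the reaction as written the Ag⁺/Ag couple is reduced (cathode) and Cu²⁺/Cu is oxidized (anode), so E°cell = E°(Ag⁺/Ag) − E°(Cu²⁺/Cu).
E°(Ag⁺/Ag) = E°cell + E°(anode) = +0.462 + (+0.344) = +0.806 V.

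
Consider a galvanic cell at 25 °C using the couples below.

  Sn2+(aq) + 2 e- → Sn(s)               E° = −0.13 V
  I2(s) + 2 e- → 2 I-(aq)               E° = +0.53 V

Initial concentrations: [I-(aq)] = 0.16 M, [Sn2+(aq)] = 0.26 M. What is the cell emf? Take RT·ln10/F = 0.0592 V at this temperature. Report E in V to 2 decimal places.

Since E°(I₂/I⁻) > E°(Sn²⁺/Sn), I₂/I⁻ serves as the cathode.
E°cell = E°cat − E°an = +0.53 − (−0.13) = +0.66 V; n = 2.
Balancing gives I2(s) + Sn(s) → 2 I-(aq) + Sn2+(aq); hence Q = [I-(aq)]^2·[Sn2+(aq)] = 0.00666 (log Q = −2.177).
E = E° − (0.0592/n)·log Q = +0.66 − (0.0592/2)(−2.177) = +0.72 V.

+0.72 V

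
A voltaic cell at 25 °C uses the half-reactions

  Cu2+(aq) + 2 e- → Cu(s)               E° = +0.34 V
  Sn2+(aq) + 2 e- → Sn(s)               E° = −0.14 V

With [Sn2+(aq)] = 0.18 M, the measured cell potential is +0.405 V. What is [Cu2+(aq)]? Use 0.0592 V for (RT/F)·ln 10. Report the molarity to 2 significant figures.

0.00053 M

The Cu²⁺/Cu couple has the larger reduction potential, so it is the cathode: E°cell = +0.34 − (−0.14) = +0.48 V and n = 2.
Rearranging E = E° − (0.0592/n)·log Q gives log Q = 2(+0.48 − (+0.405))/0.0592 = 2.534.
Balancing electrons gives Cu2+(aq) + Sn(s) → Cu(s) + Sn2+(aq); thus Q = [Sn2+(aq)] / [Cu2+(aq)].
Isolating [Cu2+(aq)] in Q = 10^{2.534} yields log [Cu2+(aq)] = −3.279, i.e. 0.00053 M.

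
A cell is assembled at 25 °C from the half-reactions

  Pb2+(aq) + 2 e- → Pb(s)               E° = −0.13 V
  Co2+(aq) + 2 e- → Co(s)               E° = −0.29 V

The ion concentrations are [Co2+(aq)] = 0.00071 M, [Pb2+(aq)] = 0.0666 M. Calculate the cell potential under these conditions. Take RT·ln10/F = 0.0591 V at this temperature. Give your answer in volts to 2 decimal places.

+0.22 V

The Pb²⁺/Pb couple has the more positive E°, so it is the cathode; Co²⁺/Co is the anode.
E°cell = −0.13 − (−0.29) = +0.16 V, with n = 2 electrons transferred.
Balancing gives Pb2+(aq) + Co(s) → Pb(s) + Co2+(aq); hence Q = [Co2+(aq)] / [Pb2+(aq)] = 0.0107 (log Q = −1.972).
By the Nernst equation, E = +0.16 − (0.0591/2)·(−1.972) = +0.22 V.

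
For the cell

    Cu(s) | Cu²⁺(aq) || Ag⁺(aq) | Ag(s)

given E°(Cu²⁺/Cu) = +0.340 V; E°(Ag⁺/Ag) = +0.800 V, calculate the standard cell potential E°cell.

By convention the left-hand electrode in cell notation is the anode (oxidation) and the right-hand electrode is the cathode (reduction).
E°cell = E°(right) − E°(left) = +0.800 − (+0.340) = +0.460 V.

+0.460 V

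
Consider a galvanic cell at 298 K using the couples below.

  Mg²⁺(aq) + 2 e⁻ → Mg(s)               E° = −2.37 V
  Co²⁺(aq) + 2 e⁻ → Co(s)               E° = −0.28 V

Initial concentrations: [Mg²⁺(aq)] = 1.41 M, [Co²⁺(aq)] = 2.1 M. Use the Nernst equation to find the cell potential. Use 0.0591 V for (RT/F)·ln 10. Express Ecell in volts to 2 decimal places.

The Co²⁺/Co couple has the more positive E°, so it is the cathode; Mg²⁺/Mg is the anode.
The standard potential is −0.28 − (−2.37) = +2.09 V and the balanced reaction transfers n = 2 electrons.
For the overall reaction Co²⁺(aq) + Mg(s) → Co(s) + Mg²⁺(aq), Q = [Mg²⁺(aq)] / [Co²⁺(aq)] = 0.671, giving log Q = −0.173.
Applying E = E° − (RT ln10/nF)·log Q gives +2.09 − (0.0591/2)(−0.173) = +2.10 V.

+2.10 V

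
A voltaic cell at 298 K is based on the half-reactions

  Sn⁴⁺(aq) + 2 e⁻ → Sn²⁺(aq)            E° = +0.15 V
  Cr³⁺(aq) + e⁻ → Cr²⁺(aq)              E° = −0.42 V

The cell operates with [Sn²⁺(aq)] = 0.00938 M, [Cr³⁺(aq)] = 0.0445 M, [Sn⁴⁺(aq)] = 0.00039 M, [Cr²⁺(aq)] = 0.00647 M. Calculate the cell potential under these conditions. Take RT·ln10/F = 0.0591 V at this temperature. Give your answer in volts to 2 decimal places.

+0.48 V

The Sn⁴⁺/Sn²⁺ couple has the more positive E°, so it is the cathode; Cr³⁺/Cr²⁺ is the anode.
E°cell = +0.15 − (−0.42) = +0.57 V, with n = 2 electrons transferred.
Balancing gives Sn⁴⁺(aq) + 2 Cr²⁺(aq) → Sn²⁺(aq) + 2 Cr³⁺(aq); hence Q = ([Sn²⁺(aq)]·[Cr³⁺(aq)]^2) / ([Sn⁴⁺(aq)]·[Cr²⁺(aq)]^2) = 1.14×10^3 (log Q = 3.056).
By the Nernst equation, E = +0.57 − (0.0591/2)·(3.056) = +0.48 V.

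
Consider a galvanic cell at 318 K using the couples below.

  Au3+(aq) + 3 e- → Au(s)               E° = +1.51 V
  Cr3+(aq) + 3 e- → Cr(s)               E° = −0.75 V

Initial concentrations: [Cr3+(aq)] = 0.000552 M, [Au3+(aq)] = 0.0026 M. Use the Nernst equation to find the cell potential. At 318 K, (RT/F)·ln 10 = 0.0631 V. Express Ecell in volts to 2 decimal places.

Since E°(Au³⁺/Au) > E°(Cr³⁺/Cr), Au³⁺/Au serves as the cathode.
E°cell = +1.51 − (−0.75) = +2.26 V, with n = 3 electrons transferred.
The balanced reaction is Au3+(aq) + Cr(s) → Au(s) + Cr3+(aq), so Q = [Cr3+(aq)] / [Au3+(aq)] = 0.212 and log Q = −0.673.
By the Nernst equation, E = +2.26 − (0.0631/3)·(−0.673) = +2.27 V.

+2.27 V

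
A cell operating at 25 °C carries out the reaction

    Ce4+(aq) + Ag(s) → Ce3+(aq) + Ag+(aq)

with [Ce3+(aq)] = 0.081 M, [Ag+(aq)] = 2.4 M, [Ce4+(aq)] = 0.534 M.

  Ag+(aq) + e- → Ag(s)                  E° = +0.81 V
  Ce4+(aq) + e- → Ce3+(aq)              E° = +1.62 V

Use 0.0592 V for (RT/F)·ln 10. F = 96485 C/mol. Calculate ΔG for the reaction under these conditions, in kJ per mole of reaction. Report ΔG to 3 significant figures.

−80.7 kJ/mol

E°cell = +1.62 − (+0.81) = +0.81 V; the balanced reaction transfers n = 1 electron.
Q = ([Ce3+(aq)]·[Ag+(aq)]) / [Ce4+(aq)] = 0.364, so log Q = −0.439 and E = +0.81 − (0.0592/1)(−0.439) = +0.8360 V.
ΔG = −nFE = −(1)(96485)(+0.8360) J/mol = −80.7 kJ/mol.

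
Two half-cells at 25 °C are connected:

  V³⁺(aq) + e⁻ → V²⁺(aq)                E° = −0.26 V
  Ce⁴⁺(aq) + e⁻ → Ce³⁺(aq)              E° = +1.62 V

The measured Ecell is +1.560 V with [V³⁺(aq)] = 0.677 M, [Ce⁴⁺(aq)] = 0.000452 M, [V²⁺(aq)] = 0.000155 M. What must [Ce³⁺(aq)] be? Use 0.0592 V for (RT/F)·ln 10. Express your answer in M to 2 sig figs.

Ce⁴⁺/Ce³⁺ is the cathode (higher E°); E°cell = +1.62 − (−0.26) = +1.88 V with n = 1.
From the Nernst equation, log Q = n(E° − E)/0.0592 = 1·(+1.88 − (+1.560))/0.0592 = 5.405.
For Ce⁴⁺(aq) + V²⁺(aq) → Ce³⁺(aq) + V³⁺(aq), the reaction quotient is Q = ([Ce³⁺(aq)]·[V³⁺(aq)]) / ([Ce⁴⁺(aq)]·[V²⁺(aq)]).
Substituting the known concentrations and solving, log [Ce³⁺(aq)] = −1.580 and [Ce³⁺(aq)] = 0.026 M.

0.026 M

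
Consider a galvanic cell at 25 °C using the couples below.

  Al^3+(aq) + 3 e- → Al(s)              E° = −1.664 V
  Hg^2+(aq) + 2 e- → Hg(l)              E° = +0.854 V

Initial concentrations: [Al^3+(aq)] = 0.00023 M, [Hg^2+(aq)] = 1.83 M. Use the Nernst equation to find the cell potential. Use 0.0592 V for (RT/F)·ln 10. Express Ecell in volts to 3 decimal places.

The Hg²⁺/Hg couple has the more positive E°, so it is the cathode; Al³⁺/Al is the anode.
The standard potential is +0.854 − (−1.664) = +2.518 V and the balanced reaction transfers n = 6 electrons.
The balanced reaction is 3 Hg^2+(aq) + 2 Al(s) → 3 Hg(l) + 2 Al^3+(aq), so Q = [Al^3+(aq)]^2 / [Hg^2+(aq)]^3 = 8.63×10^−9 and log Q = −8.064.
By the Nernst equation, E = +2.518 − (0.0592/6)·(−8.064) = +2.598 V.

+2.598 V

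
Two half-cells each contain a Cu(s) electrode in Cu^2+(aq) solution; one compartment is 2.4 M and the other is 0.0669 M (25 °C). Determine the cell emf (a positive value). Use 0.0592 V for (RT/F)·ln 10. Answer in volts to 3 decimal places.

0.046 V

For a concentration cell E°cell = 0, since both electrodes use the same couple.
The compartment with the higher Cu^2+(aq) concentration (2.4 M) acts as the cathode; ions are reduced there and produced at the dilute (0.0669 M) anode.
With n = 2, Ecell = −(0.0592/2)·log([dilute]/[conc]) = −(0.0592/2)·log(0.0669/2.4) = +0.046 V.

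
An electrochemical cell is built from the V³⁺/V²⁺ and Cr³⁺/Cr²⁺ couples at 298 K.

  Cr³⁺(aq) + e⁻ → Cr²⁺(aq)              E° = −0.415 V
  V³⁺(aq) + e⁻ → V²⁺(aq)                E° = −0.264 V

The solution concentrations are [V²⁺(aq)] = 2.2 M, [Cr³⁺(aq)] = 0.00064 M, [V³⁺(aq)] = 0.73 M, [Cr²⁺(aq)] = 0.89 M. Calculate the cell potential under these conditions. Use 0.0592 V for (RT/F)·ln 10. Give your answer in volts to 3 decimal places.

The V³⁺/V²⁺ couple has the more positive E°, so it is the cathode; Cr³⁺/Cr²⁺ is the anode.
The standard potential is −0.264 − (−0.415) = +0.151 V and the balanced reaction transfers n = 1 electron.
For the overall reaction V³⁺(aq) + Cr²⁺(aq) → V²⁺(aq) + Cr³⁺(aq), Q = ([V²⁺(aq)]·[Cr³⁺(aq)]) / ([V³⁺(aq)]·[Cr²⁺(aq)]) = 0.00217, giving log Q = −2.664.
By the Nernst equation, E = +0.151 − (0.0592/1)·(−2.664) = +0.309 V.

+0.309 V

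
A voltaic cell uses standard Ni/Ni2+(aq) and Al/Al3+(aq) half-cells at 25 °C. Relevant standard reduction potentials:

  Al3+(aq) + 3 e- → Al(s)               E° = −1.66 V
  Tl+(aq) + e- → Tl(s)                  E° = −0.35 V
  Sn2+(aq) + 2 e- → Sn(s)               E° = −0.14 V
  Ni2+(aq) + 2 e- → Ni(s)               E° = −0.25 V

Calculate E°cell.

The Ni²⁺/Ni couple has the higher E°, so Ni ion is reduced (cathode) and Al is oxidized (anode).
E°cell = E°(cathode) − E°(anode) = −0.25 − (−1.66) = +1.41 V.

+1.41 V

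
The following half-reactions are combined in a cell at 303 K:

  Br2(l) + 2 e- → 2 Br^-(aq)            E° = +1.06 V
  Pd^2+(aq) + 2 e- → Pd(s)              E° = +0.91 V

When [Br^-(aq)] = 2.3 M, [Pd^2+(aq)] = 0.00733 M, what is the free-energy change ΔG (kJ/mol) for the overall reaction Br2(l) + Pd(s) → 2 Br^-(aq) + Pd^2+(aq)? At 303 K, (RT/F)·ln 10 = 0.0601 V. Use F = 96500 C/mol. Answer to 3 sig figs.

E°cell = +1.06 − (+0.91) = +0.15 V; the balanced reaction transfers n = 2 electrons.
Here Q = [Br^-(aq)]^2·[Pd^2+(aq)] = 0.0388 (log Q = −1.411), giving E = +0.15 − (0.0601/2)·(−1.411) = +0.1924 V.
Then ΔG = −nFE = −2 × 96500 × +0.1924 J/mol = −37.1 kJ/mol.

−37.1 kJ/mol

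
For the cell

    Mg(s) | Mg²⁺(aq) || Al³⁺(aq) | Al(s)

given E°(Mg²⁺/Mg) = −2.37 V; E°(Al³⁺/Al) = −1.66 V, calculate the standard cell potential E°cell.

+0.71 V

By convention the left-hand electrode in cell notation is the anode (oxidation) and the right-hand electrode is the cathode (reduction).
E°cell = E°(right) − E°(left) = −1.66 − (−2.37) = +0.71 V.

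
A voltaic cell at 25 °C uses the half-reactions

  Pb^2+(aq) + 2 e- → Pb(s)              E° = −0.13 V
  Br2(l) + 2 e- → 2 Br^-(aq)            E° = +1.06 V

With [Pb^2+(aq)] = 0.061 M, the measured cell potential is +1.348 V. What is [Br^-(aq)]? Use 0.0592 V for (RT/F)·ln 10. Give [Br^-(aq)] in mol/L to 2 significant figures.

Br₂/Br⁻ is the cathode (higher E°); E°cell = +1.06 − (−0.13) = +1.19 V with n = 2.
Since E = E° − (0.0592/n)·log Q, log Q = n(E° − E)/0.0592 = −5.338.
Balancing electrons gives Br2(l) + Pb(s) → 2 Br^-(aq) + Pb^2+(aq); thus Q = [Br^-(aq)]^2·[Pb^2+(aq)].
Substituting the known concentrations and solving, log [Br^-(aq)] = −2.062 and [Br^-(aq)] = 0.0087 M.

0.0087 M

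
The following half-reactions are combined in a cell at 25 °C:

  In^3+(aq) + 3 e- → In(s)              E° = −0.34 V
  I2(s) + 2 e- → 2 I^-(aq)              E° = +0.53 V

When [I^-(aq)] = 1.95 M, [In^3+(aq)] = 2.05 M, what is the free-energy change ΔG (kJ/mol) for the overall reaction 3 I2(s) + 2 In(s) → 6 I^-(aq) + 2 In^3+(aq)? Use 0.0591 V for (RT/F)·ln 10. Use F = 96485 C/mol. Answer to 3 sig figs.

E°cell = +0.53 − (−0.34) = +0.87 V; the balanced reaction transfers n = 6 electrons.
Here Q = [I^-(aq)]^6·[In^3+(aq)]^2 = 231 (log Q = 2.364), giving E = +0.87 − (0.0591/6)·(2.364) = +0.8467 V.
ΔG = −nFE = −(6)(96485)(+0.8467) J/mol = −490 kJ/mol.

−490 kJ/mol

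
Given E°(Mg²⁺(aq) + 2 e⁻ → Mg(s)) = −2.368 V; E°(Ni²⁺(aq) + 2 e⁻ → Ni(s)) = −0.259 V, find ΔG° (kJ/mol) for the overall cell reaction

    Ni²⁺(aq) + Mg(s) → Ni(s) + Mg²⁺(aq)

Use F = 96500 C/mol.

−407 kJ/mol

In the reaction as written Ni²⁺(aq) is reduced, so the Ni²⁺/Ni couple is the cathode and Mg²⁺/Mg is the anode.
E°cell = −0.259 − (−2.368) = +2.109 V; balancing electrons gives n = 2.
ΔG° = −nFE°cell = −(2)(96500)(+2.109) J/mol = −407 kJ/mol.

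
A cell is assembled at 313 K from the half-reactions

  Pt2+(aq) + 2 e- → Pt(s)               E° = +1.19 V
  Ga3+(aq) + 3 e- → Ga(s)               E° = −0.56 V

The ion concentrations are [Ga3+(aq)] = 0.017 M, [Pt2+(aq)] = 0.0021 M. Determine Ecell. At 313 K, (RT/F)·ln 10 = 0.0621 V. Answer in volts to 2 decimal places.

Pt²⁺/Pt is reduced (cathode, E° = +1.19 V) and Ga³⁺/Ga is oxidized (anode).
E°cell = +1.19 − (−0.56) = +1.75 V, with n = 6 electrons transferred.
Balancing gives 3 Pt2+(aq) + 2 Ga(s) → 3 Pt(s) + 2 Ga3+(aq); hence Q = [Ga3+(aq)]^2 / [Pt2+(aq)]^3 = 3.12×10^4 (log Q = 4.494).
By the Nernst equation, E = +1.75 − (0.0621/6)·(4.494) = +1.70 V.

+1.70 V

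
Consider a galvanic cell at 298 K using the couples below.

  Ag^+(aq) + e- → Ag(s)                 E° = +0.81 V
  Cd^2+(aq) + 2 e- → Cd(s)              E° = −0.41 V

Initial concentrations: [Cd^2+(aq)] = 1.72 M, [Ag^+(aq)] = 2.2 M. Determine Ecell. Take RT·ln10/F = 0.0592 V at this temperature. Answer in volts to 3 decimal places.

+1.233 V

The Ag⁺/Ag couple has the more positive E°, so it is the cathode; Cd²⁺/Cd is the anode.
The standard potential is +0.81 − (−0.41) = +1.22 V and the balanced reaction transfers n = 2 electrons.
Balancing gives 2 Ag^+(aq) + Cd(s) → 2 Ag(s) + Cd^2+(aq); hence Q = [Cd^2+(aq)] / [Ag^+(aq)]^2 = 0.355 (log Q = −0.449).
E = E° − (0.0592/n)·log Q = +1.22 − (0.0592/2)(−0.449) = +1.233 V.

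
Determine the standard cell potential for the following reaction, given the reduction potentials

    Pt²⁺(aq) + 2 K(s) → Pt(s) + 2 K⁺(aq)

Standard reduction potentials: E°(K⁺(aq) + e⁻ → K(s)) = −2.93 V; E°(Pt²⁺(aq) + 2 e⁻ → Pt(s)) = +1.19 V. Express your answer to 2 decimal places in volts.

In the reaction as written, Pt²⁺(aq) is reduced (cathode) and K⁺(aq) is produced by oxidation at the anode.
E°cell = E°(cathode) − E°(anode) = +1.19 − (−2.93) = +4.12 V.

+4.12 V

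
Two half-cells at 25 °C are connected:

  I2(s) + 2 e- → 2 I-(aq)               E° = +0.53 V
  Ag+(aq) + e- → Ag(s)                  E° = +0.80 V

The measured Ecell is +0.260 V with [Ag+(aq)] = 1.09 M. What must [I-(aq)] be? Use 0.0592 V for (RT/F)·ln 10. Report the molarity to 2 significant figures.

With Ag⁺/Ag at the cathode and I₂/I⁻ at the anode, E°cell = +0.80 − (+0.53) = +0.27 V (n = 2).
Rearranging E = E° − (0.0592/n)·log Q gives log Q = 2(+0.27 − (+0.260))/0.0592 = 0.338.
The balanced reaction is 2 Ag+(aq) + 2 I-(aq) → 2 Ag(s) + I2(s), so Q = 1 / ([Ag+(aq)]^2·[I-(aq)]^2).
Substituting the known concentrations and solving, log [I-(aq)] = −0.206 and [I-(aq)] = 0.62 M.

0.62 M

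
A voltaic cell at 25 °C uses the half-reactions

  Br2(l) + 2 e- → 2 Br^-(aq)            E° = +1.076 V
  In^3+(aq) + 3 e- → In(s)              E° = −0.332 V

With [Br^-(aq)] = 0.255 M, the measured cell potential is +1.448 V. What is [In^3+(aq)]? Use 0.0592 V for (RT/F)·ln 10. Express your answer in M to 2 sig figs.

0.57 M

The Br₂/Br⁻ couple has the larger reduction potential, so it is the cathode: E°cell = +1.076 − (−0.332) = +1.408 V and n = 6.
Since E = E° − (0.0592/n)·log Q, log Q = n(E° − E)/0.0592 = −4.054.
Balancing electrons gives 3 Br2(l) + 2 In(s) → 6 Br^-(aq) + 2 In^3+(aq); thus Q = [Br^-(aq)]^6·[In^3+(aq)]^2.
Solving for the unknown gives log [In^3+(aq)] = −0.247, so [In^3+(aq)] ≈ 0.57 M.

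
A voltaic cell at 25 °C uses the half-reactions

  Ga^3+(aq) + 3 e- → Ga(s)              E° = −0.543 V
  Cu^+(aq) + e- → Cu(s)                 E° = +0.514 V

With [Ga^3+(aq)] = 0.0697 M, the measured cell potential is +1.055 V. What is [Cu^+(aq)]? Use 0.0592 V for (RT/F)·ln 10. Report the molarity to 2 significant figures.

0.38 M

With Cu⁺/Cu at the cathode and Ga³⁺/Ga at the anode, E°cell = +0.514 − (−0.543) = +1.057 V (n = 3).
From the Nernst equation, log Q = n(E° − E)/0.0592 = 3·(+1.057 − (+1.055))/0.0592 = 0.101.
The balanced reaction is 3 Cu^+(aq) + Ga(s) → 3 Cu(s) + Ga^3+(aq), so Q = [Ga^3+(aq)] / [Cu^+(aq)]^3.
Solving for the unknown gives log [Cu^+(aq)] = −0.419, so [Cu^+(aq)] ≈ 0.38 M.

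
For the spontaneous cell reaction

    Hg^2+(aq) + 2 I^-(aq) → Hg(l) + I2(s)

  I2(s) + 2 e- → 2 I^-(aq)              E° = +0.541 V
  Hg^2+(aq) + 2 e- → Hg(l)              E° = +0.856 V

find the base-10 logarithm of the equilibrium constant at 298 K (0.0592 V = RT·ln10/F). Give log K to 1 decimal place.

log K = 10.6

The Hg²⁺/Hg couple is reduced (cathode); E°cell = +0.856 − (+0.541) = +0.315 V with n = 2.
At equilibrium E = 0, so log K = nE°cell / 0.0592 = (2)(+0.315) / 0.0592 = 10.6.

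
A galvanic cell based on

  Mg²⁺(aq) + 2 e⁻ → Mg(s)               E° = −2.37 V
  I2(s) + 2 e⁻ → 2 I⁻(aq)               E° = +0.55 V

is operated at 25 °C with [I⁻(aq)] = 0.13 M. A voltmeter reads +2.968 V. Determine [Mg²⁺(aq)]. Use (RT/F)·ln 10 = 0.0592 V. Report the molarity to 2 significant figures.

The I₂/I⁻ couple has the larger reduction potential, so it is the cathode: E°cell = +0.55 − (−2.37) = +2.92 V and n = 2.
Since E = E° − (0.0592/n)·log Q, log Q = n(E° − E)/0.0592 = −1.622.
For I2(s) + Mg(s) → 2 I⁻(aq) + Mg²⁺(aq), the reaction quotient is Q = [I⁻(aq)]^2·[Mg²⁺(aq)].
Substituting the known concentrations and solving, log [Mg²⁺(aq)] = 0.150 and [Mg²⁺(aq)] = 1.4 M.

1.4 M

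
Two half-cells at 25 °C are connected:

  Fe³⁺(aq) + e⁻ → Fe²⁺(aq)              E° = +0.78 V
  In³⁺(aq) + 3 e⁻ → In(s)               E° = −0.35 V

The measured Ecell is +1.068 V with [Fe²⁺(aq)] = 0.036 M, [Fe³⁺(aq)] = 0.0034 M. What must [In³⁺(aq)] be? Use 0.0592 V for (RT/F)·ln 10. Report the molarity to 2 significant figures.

Fe³⁺/Fe²⁺ is the cathode (higher E°); E°cell = +0.78 − (−0.35) = +1.13 V with n = 3.
Since E = E° − (0.0592/n)·log Q, log Q = n(E° − E)/0.0592 = 3.142.
For 3 Fe³⁺(aq) + In(s) → 3 Fe²⁺(aq) + In³⁺(aq), the reaction quotient is Q = ([Fe²⁺(aq)]^3·[In³⁺(aq)]) / [Fe³⁺(aq)]^3.
Substituting the known concentrations and solving, log [In³⁺(aq)] = 0.068 and [In³⁺(aq)] = 1.2 M.

1.2 M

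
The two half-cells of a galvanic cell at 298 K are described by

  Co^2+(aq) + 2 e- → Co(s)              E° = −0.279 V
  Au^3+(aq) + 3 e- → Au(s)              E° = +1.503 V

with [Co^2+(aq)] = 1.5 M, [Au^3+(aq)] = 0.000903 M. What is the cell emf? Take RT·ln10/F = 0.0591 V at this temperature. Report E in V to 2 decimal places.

Au³⁺/Au is reduced (cathode, E° = +1.503 V) and Co²⁺/Co is oxidized (anode).
The standard potential is +1.503 − (−0.279) = +1.782 V and the balanced reaction transfers n = 6 electrons.
The balanced reaction is 2 Au^3+(aq) + 3 Co(s) → 2 Au(s) + 3 Co^2+(aq), so Q = [Co^2+(aq)]^3 / [Au^3+(aq)]^2 = 4.14×10^6 and log Q = 6.617.
By the Nernst equation, E = +1.782 − (0.0591/6)·(6.617) = +1.72 V.

+1.72 V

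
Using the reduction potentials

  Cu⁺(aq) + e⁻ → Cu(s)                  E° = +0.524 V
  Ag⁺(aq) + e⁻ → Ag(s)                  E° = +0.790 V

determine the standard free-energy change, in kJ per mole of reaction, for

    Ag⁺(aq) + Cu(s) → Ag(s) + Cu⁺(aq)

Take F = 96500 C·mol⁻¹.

In the reaction as written Ag⁺(aq) is reduced, so the Ag⁺/Ag couple is the cathode and Cu⁺/Cu is the anode.
E°cell = +0.790 − (+0.524) = +0.266 V; balancing electrons gives n = 1.
ΔG° = −nFE°cell = −(1)(96500)(+0.266) J/mol = −25.7 kJ/mol.

−25.7 kJ/mol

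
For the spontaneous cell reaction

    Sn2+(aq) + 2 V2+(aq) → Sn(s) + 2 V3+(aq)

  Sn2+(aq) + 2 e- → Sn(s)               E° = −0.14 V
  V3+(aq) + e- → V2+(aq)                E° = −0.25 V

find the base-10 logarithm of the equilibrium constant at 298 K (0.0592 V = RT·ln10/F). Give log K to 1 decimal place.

The Sn²⁺/Sn couple is reduced (cathode); E°cell = −0.14 − (−0.25) = +0.11 V with n = 2.
At equilibrium E = 0, so log K = nE°cell / 0.0592 = (2)(+0.11) / 0.0592 = 3.7.

log K = 3.7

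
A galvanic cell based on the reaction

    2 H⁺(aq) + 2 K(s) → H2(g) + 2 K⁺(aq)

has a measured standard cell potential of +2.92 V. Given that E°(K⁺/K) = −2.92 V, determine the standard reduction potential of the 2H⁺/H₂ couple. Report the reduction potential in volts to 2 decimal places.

In the reaction as written the 2H⁺/H₂ couple is reduced (cathode) and K⁺/K is oxidized (anode), so E°cell = E°(2H⁺/H₂) − E°(K⁺/K).
E°(2H⁺/H₂) = E°cell + E°(anode) = +2.92 + (−2.92) = +0.00 V.

+0.00 V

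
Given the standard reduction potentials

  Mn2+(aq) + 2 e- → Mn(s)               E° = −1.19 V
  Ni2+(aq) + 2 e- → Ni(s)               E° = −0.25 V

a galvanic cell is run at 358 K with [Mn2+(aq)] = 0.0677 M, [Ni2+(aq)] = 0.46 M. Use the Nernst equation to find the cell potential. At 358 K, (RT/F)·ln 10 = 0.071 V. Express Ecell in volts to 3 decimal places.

Since E°(Ni²⁺/Ni) > E°(Mn²⁺/Mn), Ni²⁺/Ni serves as the cathode.
E°cell = −0.25 − (−1.19) = +0.94 V, with n = 2 electrons transferred.
The balanced reaction is Ni2+(aq) + Mn(s) → Ni(s) + Mn2+(aq), so Q = [Mn2+(aq)] / [Ni2+(aq)] = 0.147 and log Q = −0.832.
By the Nernst equation, E = +0.94 − (0.071/2)·(−0.832) = +0.970 V.

+0.970 V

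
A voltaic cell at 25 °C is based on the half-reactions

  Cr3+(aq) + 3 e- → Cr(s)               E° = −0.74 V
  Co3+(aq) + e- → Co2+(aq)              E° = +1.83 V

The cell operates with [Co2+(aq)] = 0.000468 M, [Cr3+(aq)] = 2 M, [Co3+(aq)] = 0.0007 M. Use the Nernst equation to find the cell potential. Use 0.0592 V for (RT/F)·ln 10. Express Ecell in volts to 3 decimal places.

+2.574 V

Since E°(Co³⁺/Co²⁺) > E°(Cr³⁺/Cr), Co³⁺/Co²⁺ serves as the cathode.
E°cell = +1.83 − (−0.74) = +2.57 V, with n = 3 electrons transferred.
Balancing gives 3 Co3+(aq) + Cr(s) → 3 Co2+(aq) + Cr3+(aq); hence Q = ([Co2+(aq)]^3·[Cr3+(aq)]) / [Co3+(aq)]^3 = 0.598 (log Q = −0.224).
E = E° − (0.0592/n)·log Q = +2.57 − (0.0592/3)(−0.224) = +2.574 V.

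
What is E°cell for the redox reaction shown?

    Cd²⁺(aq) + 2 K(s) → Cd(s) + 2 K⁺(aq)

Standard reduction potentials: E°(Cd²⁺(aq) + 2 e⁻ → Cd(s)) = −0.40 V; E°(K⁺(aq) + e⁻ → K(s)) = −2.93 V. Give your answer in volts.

Cd²⁺(aq) gains electrons, so the Cd²⁺/Cd couple is the cathode; the K⁺/K couple is the anode.
E°cell = E°(cathode) − E°(anode) = −0.40 − (−2.93) = +2.53 V.

+2.53 V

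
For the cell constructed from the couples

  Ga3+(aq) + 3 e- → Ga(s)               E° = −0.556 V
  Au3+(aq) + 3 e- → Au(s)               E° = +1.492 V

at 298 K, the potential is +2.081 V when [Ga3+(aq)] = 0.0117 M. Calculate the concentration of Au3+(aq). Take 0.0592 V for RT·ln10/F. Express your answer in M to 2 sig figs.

0.55 M

With Au³⁺/Au at the cathode and Ga³⁺/Ga at the anode, E°cell = +1.492 − (−0.556) = +2.048 V (n = 3).
Since E = E° − (0.0592/n)·log Q, log Q = n(E° − E)/0.0592 = −1.672.
The balanced reaction is Au3+(aq) + Ga(s) → Au(s) + Ga3+(aq), so Q = [Ga3+(aq)] / [Au3+(aq)].
Substituting the known concentrations and solving, log [Au3+(aq)] = −0.260 and [Au3+(aq)] = 0.55 M.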